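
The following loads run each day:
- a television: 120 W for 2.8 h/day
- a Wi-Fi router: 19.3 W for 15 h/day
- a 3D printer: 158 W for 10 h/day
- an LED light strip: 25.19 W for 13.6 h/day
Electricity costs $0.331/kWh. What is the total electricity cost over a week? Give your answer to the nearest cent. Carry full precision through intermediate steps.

television: 120 W × 2.8 h × 7 d = 2,352 Wh = 2.352 kWh
Wi-Fi router: 19.3 W × 15 h × 7 d = 2,026 Wh = 2.026 kWh
3D printer: 158 W × 10 h × 7 d = 11,060 Wh = 11.06 kWh
LED light strip: 25.19 W × 13.6 h × 7 d = 2,398 Wh = 2.398 kWh
Total energy = 2.352 + 2.026 + 11.06 + 2.398 = 17.84 kWh
Cost = 17.84 kWh × $0.331 = $5.90

$5.90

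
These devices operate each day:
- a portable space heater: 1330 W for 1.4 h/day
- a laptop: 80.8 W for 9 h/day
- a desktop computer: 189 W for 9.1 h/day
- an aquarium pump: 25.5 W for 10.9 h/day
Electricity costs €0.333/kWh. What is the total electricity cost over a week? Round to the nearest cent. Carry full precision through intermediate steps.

portable space heater: 1330 W × 1.4 h × 7 d = 13,034 Wh = 13.03 kWh
laptop: 80.8 W × 9 h × 7 d = 5,090 Wh = 5.09 kWh
desktop computer: 189 W × 9.1 h × 7 d = 12,039 Wh = 12.04 kWh
aquarium pump: 25.5 W × 10.9 h × 7 d = 1,946 Wh = 1.946 kWh
Total energy = 13.03 + 5.09 + 12.04 + 1.946 = 32.11 kWh
Cost = 32.11 kWh × €0.333 = €10.69

€10.69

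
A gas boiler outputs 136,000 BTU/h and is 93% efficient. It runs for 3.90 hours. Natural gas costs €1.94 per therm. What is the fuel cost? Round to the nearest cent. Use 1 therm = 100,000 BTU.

€11.06

Heat delivered = 136,000 BTU/h × 3.90 h = 530,400 BTU
Gas input = 530,400 / 0.93 = 570,323 BTU
= 570,323 / 100,000 = 5.703 therm
Cost = 5.703 × €1.94/therm = €11.06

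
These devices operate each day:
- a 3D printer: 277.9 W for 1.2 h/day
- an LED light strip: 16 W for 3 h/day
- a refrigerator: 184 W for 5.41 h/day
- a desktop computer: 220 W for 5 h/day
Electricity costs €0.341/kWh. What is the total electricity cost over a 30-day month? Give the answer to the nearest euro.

3D printer: 277.9 W × 1.2 h × 30 d = 10,004 Wh = 10 kWh
LED light strip: 16 W × 3 h × 30 d = 1,440 Wh = 1.44 kWh
refrigerator: 184 W × 5.41 h × 30 d = 29,863 Wh = 29.86 kWh
desktop computer: 220 W × 5 h × 30 d = 33,000 Wh = 33 kWh
Total energy = 10 + 1.44 + 29.86 + 33 = 74.31 kWh
Cost = 74.31 kWh × €0.341 = €25.34 ≈ €25

€25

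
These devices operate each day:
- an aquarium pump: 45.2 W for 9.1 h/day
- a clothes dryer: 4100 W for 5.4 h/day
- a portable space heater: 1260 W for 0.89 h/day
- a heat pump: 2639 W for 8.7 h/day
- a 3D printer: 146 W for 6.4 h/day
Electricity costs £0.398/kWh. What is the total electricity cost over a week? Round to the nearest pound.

aquarium pump: 45.2 W × 9.1 h × 7 d = 2,879 Wh = 2.879 kWh
clothes dryer: 4100 W × 5.4 h × 7 d = 154,980 Wh = 155 kWh
portable space heater: 1260 W × 0.89 h × 7 d = 7,850 Wh = 7.85 kWh
heat pump: 2639 W × 8.7 h × 7 d = 160,715 Wh = 160.7 kWh
3D printer: 146 W × 6.4 h × 7 d = 6,541 Wh = 6.541 kWh
Total energy = 2.879 + 155 + 7.85 + 160.7 + 6.541 = 333 kWh
Cost = 333 kWh × £0.398 = £132.52 ≈ £133

£133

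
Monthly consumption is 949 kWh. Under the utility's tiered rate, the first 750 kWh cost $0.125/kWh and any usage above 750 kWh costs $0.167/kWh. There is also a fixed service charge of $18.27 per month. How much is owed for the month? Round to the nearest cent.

$145.25

First 750 kWh × $0.125 = $93.75
Remaining 199 kWh × $0.167 = $33.23
Energy charge = $126.98; + service $18.27 = $145.25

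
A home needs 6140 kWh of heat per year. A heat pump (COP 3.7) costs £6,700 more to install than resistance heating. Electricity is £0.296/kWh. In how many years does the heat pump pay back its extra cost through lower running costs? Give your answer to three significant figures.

Resistance: 6140 kWh × £0.296 = £1,817.44/yr
Heat pump: 6140 / 3.7 = 1659 kWh in → × £0.296 = £491.20/yr
Annual savings = £1,326.24
Payback = £6,700 / £1,326.24 = 5.05 years

5.05 years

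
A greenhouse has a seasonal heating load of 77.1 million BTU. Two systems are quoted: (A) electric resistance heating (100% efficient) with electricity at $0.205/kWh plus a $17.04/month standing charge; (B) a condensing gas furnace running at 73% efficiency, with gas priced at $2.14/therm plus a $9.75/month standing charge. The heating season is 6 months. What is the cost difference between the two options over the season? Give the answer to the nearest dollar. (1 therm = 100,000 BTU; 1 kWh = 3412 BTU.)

$2416

Heat load = 77.1 × 10⁶ BTU = 77,100,000 BTU
Gas: input = 77,100,000 / 0.73 = 105,616,438 BTU = 1,056 therm → 1,056 × $2.14 = $2,260.19; + 6 × $9.75 standing = $2,318.69
Electric: 77,100,000 BTU / 3412 = 22,600 kWh → × $0.205 = $4,632.33; + 6 × $17.04 standing = $4,734.57
Difference = |$2,318.69 − $4,734.57| = $2,415.88 ≈ $2416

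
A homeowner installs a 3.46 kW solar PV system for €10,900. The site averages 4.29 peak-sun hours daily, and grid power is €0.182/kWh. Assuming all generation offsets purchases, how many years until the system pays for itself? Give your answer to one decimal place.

Daily generation = 3.46 kW × 4.29 h = 14.84 kWh
Annual generation = 14.84 × 365 = 5417.8 kWh
Annual savings = 5417.8 × €0.182 = €986.05
Payback = €10,900 / €986.05 = 11.1 years

11.1 years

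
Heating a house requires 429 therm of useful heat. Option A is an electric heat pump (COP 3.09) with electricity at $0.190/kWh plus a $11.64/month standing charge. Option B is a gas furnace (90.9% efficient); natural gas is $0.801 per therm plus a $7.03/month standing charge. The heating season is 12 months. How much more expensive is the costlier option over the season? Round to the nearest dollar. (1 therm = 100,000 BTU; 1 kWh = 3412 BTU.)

$450

Heat load = 429 therm × 100,000 = 42,900,000 BTU
Gas: input = 42,900,000 / 0.909 = 47,194,719 BTU = 471.9 therm → 471.9 × $0.801 = $378.03; + 12 × $7.03 standing = $462.39
Heat pump: 42,900,000 BTU / 3412 = 12,570 kWh heat; / 3.09 = 4,069 kWh in → × $0.190 = $773.11; + 12 × $11.64 standing = $912.79
Difference = |$462.39 − $912.79| = $450.40 ≈ $450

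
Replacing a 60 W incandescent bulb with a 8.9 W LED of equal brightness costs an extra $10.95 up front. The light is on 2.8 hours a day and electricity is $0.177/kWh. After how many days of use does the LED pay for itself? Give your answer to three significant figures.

Power saved = 60 − 8.9 = 51.1 W
Daily energy saved = 51.1 W × 2.8 h = 143.1 Wh = 0.14308 kWh
Daily savings = 0.14308 × $0.177 = $0.0253
Payback = $10.95 / $0.0253 per day = 432.4 days

432 days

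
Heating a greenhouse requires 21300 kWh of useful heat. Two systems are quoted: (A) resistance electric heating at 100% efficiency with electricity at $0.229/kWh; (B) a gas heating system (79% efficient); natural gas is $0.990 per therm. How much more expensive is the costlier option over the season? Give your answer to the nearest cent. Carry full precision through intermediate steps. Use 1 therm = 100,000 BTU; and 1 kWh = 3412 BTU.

$3966.96

Heat load = 21300 kWh × 3412 = 72,675,600 BTU
Gas: input = 72,675,600 / 0.79 = 91,994,430 BTU = 919.9 therm → 919.9 × $0.990 = $910.74
Electric: 72,675,600 BTU / 3412 = 21,300 kWh → × $0.229 = $4,877.70
Difference = |$910.74 − $4,877.70| = $3,966.96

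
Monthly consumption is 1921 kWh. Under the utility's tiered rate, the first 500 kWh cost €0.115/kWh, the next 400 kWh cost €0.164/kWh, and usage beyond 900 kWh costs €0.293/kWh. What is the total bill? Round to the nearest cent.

€422.25

First 500 kWh × €0.115 = €57.50
Next 400 kWh × €0.164 = €65.60
Remaining 1021 kWh × €0.293 = €299.15
Total = €422.25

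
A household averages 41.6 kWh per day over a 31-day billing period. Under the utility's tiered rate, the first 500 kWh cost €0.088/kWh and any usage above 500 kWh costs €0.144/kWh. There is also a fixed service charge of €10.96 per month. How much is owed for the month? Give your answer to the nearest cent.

€168.66

Usage = 41.6 kWh/day × 31 days = 1289.6 kWh
First 500 kWh × €0.088 = €44.00
Remaining 789.6 kWh × €0.144 = €113.70
Energy charge = €157.70; + service €10.96 = €168.66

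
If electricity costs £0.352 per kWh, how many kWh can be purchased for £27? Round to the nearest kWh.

77 kWh

£27 / £0.352 per kWh = 76.7 kWh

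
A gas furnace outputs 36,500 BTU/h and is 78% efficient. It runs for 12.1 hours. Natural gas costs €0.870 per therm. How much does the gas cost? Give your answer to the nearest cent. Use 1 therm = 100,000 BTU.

Heat delivered = 36,500 BTU/h × 12.1 h = 441,650 BTU
Gas input = 441,650 / 0.78 = 566,218 BTU
= 566,218 / 100,000 = 5.662 therm
Cost = 5.662 × €0.870/therm = €4.93

€4.93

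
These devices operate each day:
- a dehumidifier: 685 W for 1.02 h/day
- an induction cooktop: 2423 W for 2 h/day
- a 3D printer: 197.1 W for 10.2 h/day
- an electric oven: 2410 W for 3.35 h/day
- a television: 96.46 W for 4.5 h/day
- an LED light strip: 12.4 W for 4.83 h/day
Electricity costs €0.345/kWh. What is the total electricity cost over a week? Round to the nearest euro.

€39

dehumidifier: 685 W × 1.02 h × 7 d = 4,891 Wh = 4.891 kWh
induction cooktop: 2423 W × 2 h × 7 d = 33,922 Wh = 33.92 kWh
3D printer: 197.1 W × 10.2 h × 7 d = 14,073 Wh = 14.07 kWh
electric oven: 2410 W × 3.35 h × 7 d = 56,514 Wh = 56.51 kWh
television: 96.46 W × 4.5 h × 7 d = 3,038 Wh = 3.038 kWh
LED light strip: 12.4 W × 4.83 h × 7 d = 419 Wh = 0.4192 kWh
Total energy = 4.891 + 33.92 + 14.07 + 56.51 + 3.038 + 0.4192 = 112.9 kWh
Cost = 112.9 kWh × €0.345 = €38.94 ≈ €39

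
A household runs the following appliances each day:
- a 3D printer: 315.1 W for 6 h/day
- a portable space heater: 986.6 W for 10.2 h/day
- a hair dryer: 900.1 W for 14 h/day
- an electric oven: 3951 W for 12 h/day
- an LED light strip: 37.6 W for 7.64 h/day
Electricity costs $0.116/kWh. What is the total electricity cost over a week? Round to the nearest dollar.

$59

3D printer: 315.1 W × 6 h × 7 d = 13,234 Wh = 13.23 kWh
portable space heater: 986.6 W × 10.2 h × 7 d = 70,443 Wh = 70.44 kWh
hair dryer: 900.1 W × 14 h × 7 d = 88,210 Wh = 88.21 kWh
electric oven: 3951 W × 12 h × 7 d = 331,884 Wh = 331.9 kWh
LED light strip: 37.6 W × 7.64 h × 7 d = 2,011 Wh = 2.011 kWh
Total energy = 13.23 + 70.44 + 88.21 + 331.9 + 2.011 = 505.8 kWh
Cost = 505.8 kWh × $0.116 = $58.67 ≈ $59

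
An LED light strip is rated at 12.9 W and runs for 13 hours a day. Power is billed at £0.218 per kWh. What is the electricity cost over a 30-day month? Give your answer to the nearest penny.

Energy = 12.9 W × 13 h/day × 30 days = 5,031 Wh = 5.031 kWh
Cost = 5.031 kWh × £0.218/kWh = £1.10

£1.10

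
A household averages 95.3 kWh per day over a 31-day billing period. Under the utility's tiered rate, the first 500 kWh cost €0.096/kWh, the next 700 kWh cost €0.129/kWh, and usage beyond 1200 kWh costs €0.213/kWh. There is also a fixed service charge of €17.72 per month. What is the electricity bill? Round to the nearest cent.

€529.69

Usage = 95.3 kWh/day × 31 days = 2954.3 kWh
First 500 kWh × €0.096 = €48.00
Next 700 kWh × €0.129 = €90.30
Remaining 1754.3 kWh × €0.213 = €373.67
Energy charge = €511.97; + service €17.72 = €529.69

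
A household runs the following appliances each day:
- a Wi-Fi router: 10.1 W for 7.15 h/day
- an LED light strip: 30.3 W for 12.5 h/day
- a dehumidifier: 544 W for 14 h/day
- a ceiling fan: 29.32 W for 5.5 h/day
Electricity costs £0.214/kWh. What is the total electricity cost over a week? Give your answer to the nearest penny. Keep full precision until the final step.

£12.33

Wi-Fi router: 10.1 W × 7.15 h × 7 d = 506 Wh = 0.5055 kWh
LED light strip: 30.3 W × 12.5 h × 7 d = 2,651 Wh = 2.651 kWh
dehumidifier: 544 W × 14 h × 7 d = 53,312 Wh = 53.31 kWh
ceiling fan: 29.32 W × 5.5 h × 7 d = 1,129 Wh = 1.129 kWh
Total energy = 0.5055 + 2.651 + 53.31 + 1.129 = 57.6 kWh
Cost = 57.6 kWh × £0.214 = £12.33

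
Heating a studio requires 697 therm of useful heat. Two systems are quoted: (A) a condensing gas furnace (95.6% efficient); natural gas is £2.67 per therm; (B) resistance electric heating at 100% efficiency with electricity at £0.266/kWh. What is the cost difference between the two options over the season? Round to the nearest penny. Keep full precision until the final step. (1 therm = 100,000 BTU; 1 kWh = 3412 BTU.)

£3487.18

Heat load = 697 therm × 100,000 = 69,700,000 BTU
Gas: input = 69,700,000 / 0.956 = 72,907,950 BTU = 729.1 therm → 729.1 × £2.67 = £1,946.64
Electric: 69,700,000 BTU / 3412 = 20,430 kWh → × £0.266 = £5,433.82
Difference = |£1,946.64 − £5,433.82| = £3,487.18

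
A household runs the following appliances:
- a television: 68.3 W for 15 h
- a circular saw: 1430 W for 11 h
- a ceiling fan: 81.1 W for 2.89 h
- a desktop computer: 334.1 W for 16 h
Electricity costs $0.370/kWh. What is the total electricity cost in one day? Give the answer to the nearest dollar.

$8

television: 68.3 W × 15 h = 1,024 Wh = 1.024 kWh
circular saw: 1430 W × 11 h = 15,730 Wh = 15.73 kWh
ceiling fan: 81.1 W × 2.89 h = 234 Wh = 0.2344 kWh
desktop computer: 334.1 W × 16 h = 5,346 Wh = 5.346 kWh
Total energy = 1.024 + 15.73 + 0.2344 + 5.346 = 22.33 kWh
Cost = 22.33 kWh × $0.370 = $8.26 ≈ $8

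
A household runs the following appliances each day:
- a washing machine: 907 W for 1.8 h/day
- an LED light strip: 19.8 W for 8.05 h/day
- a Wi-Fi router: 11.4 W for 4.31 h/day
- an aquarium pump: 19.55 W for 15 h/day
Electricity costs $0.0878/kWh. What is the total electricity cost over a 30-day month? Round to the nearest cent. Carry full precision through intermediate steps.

$5.62

washing machine: 907 W × 1.8 h × 30 d = 48,978 Wh = 48.98 kWh
LED light strip: 19.8 W × 8.05 h × 30 d = 4,782 Wh = 4.782 kWh
Wi-Fi router: 11.4 W × 4.31 h × 30 d = 1,474 Wh = 1.474 kWh
aquarium pump: 19.55 W × 15 h × 30 d = 8,798 Wh = 8.797 kWh
Total energy = 48.98 + 4.782 + 1.474 + 8.797 = 64.03 kWh
Cost = 64.03 kWh × $0.0878 = $5.62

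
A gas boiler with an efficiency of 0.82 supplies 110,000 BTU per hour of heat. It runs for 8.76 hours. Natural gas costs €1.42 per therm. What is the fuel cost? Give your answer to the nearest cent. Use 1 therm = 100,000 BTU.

€16.69

Heat delivered = 110,000 BTU/h × 8.76 h = 963,600 BTU
Gas input = 963,600 / 0.82 = 1,175,122 BTU
= 1,175,122 / 100,000 = 11.75 therm
Cost = 11.75 × €1.42/therm = €16.69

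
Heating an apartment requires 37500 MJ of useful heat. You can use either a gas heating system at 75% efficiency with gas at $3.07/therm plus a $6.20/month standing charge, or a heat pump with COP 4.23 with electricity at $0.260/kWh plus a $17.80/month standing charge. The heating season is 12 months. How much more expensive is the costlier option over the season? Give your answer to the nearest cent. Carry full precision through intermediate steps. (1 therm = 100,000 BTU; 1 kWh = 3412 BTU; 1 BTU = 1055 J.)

$675.45

Heat load = 37500 MJ = 37,500,000,000 J / 1055 = 35,545,024 BTU
Gas: input = 35,545,024 / 0.75 = 47,393,365 BTU = 473.9 therm → 473.9 × $3.07 = $1,454.98; + 12 × $6.20 standing = $1,529.38
Heat pump: 35,545,024 BTU / 3412 = 10,420 kWh heat; / 4.23 = 2,463 kWh in → × $0.260 = $640.33; + 12 × $17.80 standing = $853.93
Difference = |$1,529.38 − $853.93| = $675.45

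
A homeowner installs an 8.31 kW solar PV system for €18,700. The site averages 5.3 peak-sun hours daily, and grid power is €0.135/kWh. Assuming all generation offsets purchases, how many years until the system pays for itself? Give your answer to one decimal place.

Daily generation = 8.31 kW × 5.3 h = 44.04 kWh
Annual generation = 44.04 × 365 = 16076 kWh
Annual savings = 16076 × €0.135 = €2,170.22
Payback = €18,700 / €2,170.22 = 8.62 years

8.6 years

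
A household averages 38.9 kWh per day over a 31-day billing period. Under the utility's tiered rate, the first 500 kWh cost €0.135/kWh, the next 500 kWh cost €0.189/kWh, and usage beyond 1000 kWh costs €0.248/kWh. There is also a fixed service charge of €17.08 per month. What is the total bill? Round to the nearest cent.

€230.14

Usage = 38.9 kWh/day × 31 days = 1205.9 kWh
First 500 kWh × €0.135 = €67.50
Next 500 kWh × €0.189 = €94.50
Remaining 205.9 kWh × €0.248 = €51.06
Energy charge = €213.06; + service €17.08 = €230.14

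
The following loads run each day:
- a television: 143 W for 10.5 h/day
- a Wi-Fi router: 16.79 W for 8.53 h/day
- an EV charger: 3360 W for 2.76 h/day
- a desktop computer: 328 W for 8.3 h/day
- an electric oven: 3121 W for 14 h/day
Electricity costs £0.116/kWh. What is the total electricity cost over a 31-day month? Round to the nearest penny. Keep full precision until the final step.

television: 143 W × 10.5 h × 31 d = 46,546 Wh = 46.55 kWh
Wi-Fi router: 16.79 W × 8.53 h × 31 d = 4,440 Wh = 4.44 kWh
EV charger: 3360 W × 2.76 h × 31 d = 287,482 Wh = 287.5 kWh
desktop computer: 328 W × 8.3 h × 31 d = 84,394 Wh = 84.39 kWh
electric oven: 3121 W × 14 h × 31 d = 1,354,514 Wh = 1,355 kWh
Total energy = 46.55 + 4.44 + 287.5 + 84.39 + 1,355 = 1,777 kWh
Cost = 1,777 kWh × £0.116 = £206.18

£206.18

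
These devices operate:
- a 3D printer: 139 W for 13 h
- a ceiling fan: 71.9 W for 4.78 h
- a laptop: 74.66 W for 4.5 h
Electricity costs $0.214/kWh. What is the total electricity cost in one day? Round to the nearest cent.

3D printer: 139 W × 13 h = 1,807 Wh = 1.807 kWh
ceiling fan: 71.9 W × 4.78 h = 344 Wh = 0.3437 kWh
laptop: 74.66 W × 4.5 h = 336 Wh = 0.336 kWh
Total energy = 1.807 + 0.3437 + 0.336 = 2.487 kWh
Cost = 2.487 kWh × $0.214 = $0.53

$0.53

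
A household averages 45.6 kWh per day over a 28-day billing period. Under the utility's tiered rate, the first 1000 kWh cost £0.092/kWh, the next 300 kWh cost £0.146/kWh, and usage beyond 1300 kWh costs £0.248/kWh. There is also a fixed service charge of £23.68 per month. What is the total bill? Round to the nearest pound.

Usage = 45.6 kWh/day × 28 days = 1276.8 kWh
First 1000 kWh × £0.092 = £92.00
Next 276.8 kWh × £0.146 = £40.41
Remaining tier: 0 kWh (not reached)
Energy charge = £132.41; + service £23.68 = £156.09 ≈ £156

£156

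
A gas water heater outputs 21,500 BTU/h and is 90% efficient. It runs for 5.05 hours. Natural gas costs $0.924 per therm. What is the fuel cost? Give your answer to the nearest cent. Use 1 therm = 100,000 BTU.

$1.11

Heat delivered = 21,500 BTU/h × 5.05 h = 108,575 BTU
Gas input = 108,575 / 0.90 = 120,639 BTU
= 120,639 / 100,000 = 1.206 therm
Cost = 1.206 × $0.924/therm = $1.11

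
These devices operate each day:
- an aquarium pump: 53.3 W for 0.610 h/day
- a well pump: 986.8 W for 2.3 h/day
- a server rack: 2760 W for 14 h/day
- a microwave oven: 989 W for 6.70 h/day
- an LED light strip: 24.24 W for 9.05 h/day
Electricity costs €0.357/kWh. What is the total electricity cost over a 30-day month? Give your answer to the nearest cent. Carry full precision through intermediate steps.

aquarium pump: 53.3 W × 0.610 h × 30 d = 975 Wh = 0.9754 kWh
well pump: 986.8 W × 2.3 h × 30 d = 68,089 Wh = 68.09 kWh
server rack: 2760 W × 14 h × 30 d = 1,159,200 Wh = 1,159 kWh
microwave oven: 989 W × 6.70 h × 30 d = 198,789 Wh = 198.8 kWh
LED light strip: 24.24 W × 9.05 h × 30 d = 6,581 Wh = 6.581 kWh
Total energy = 0.9754 + 68.09 + 1,159 + 198.8 + 6.581 = 1,434 kWh
Cost = 1,434 kWh × €0.357 = €511.81

€511.81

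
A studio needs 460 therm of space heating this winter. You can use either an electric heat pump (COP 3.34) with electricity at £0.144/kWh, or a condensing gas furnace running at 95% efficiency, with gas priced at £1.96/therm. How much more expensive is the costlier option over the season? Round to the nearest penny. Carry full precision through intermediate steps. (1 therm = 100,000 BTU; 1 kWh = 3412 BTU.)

Heat load = 460 therm × 100,000 = 46,000,000 BTU
Gas: input = 46,000,000 / 0.95 = 48,421,053 BTU = 484.2 therm → 484.2 × £1.96 = £949.05
Heat pump: 46,000,000 BTU / 3412 = 13,480 kWh heat; / 3.34 = 4,036 kWh in → × £0.144 = £581.25
Difference = |£949.05 − £581.25| = £367.80

£367.80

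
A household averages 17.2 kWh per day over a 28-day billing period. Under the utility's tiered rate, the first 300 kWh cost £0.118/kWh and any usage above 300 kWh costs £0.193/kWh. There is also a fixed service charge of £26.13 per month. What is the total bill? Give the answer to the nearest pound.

Usage = 17.2 kWh/day × 28 days = 481.6 kWh
First 300 kWh × £0.118 = £35.40
Remaining 181.6 kWh × £0.193 = £35.05
Energy charge = £70.45; + service £26.13 = £96.58 ≈ £97

£97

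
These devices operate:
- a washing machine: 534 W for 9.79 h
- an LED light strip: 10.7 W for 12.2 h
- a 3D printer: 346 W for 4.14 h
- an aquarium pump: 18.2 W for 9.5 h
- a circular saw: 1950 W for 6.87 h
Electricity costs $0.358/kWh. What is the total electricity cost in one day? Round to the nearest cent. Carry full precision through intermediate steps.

$7.29

washing machine: 534 W × 9.79 h = 5,228 Wh = 5.228 kWh
LED light strip: 10.7 W × 12.2 h = 131 Wh = 0.1305 kWh
3D printer: 346 W × 4.14 h = 1,432 Wh = 1.432 kWh
aquarium pump: 18.2 W × 9.5 h = 173 Wh = 0.1729 kWh
circular saw: 1950 W × 6.87 h = 13,396 Wh = 13.4 kWh
Total energy = 5.228 + 0.1305 + 1.432 + 0.1729 + 13.4 = 20.36 kWh
Cost = 20.36 kWh × $0.358 = $7.29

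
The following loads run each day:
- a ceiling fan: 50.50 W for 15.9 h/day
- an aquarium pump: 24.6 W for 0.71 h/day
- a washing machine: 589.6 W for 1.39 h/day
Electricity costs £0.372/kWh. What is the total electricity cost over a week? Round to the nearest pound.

£4

ceiling fan: 50.50 W × 15.9 h × 7 d = 5,621 Wh = 5.621 kWh
aquarium pump: 24.6 W × 0.71 h × 7 d = 122 Wh = 0.1223 kWh
washing machine: 589.6 W × 1.39 h × 7 d = 5,737 Wh = 5.737 kWh
Total energy = 5.621 + 0.1223 + 5.737 = 11.48 kWh
Cost = 11.48 kWh × £0.372 = £4.27 ≈ £4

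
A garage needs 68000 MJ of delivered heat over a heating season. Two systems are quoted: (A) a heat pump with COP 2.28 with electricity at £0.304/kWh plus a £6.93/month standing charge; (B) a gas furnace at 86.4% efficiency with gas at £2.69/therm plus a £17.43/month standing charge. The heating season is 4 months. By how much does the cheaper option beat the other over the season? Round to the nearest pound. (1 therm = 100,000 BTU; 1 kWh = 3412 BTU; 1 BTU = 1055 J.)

Heat load = 68000 MJ = 68,000,000,000 J / 1055 = 64,454,976 BTU
Gas: input = 64,454,976 / 0.864 = 74,600,667 BTU = 746 therm → 746 × £2.69 = £2,006.76; + 4 × £17.43 standing = £2,076.48
Heat pump: 64,454,976 BTU / 3412 = 18,890 kWh heat; / 2.28 = 8,285 kWh in → × £0.304 = £2,518.76; + 4 × £6.93 standing = £2,546.48
Difference = |£2,076.48 − £2,546.48| = £470.00

£470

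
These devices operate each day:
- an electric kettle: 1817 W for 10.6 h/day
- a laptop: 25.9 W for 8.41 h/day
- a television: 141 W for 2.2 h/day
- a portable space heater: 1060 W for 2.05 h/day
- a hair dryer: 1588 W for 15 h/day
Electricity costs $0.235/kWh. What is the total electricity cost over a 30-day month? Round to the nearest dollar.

$323

electric kettle: 1817 W × 10.6 h × 30 d = 577,806 Wh = 577.8 kWh
laptop: 25.9 W × 8.41 h × 30 d = 6,535 Wh = 6.535 kWh
television: 141 W × 2.2 h × 30 d = 9,306 Wh = 9.306 kWh
portable space heater: 1060 W × 2.05 h × 30 d = 65,190 Wh = 65.19 kWh
hair dryer: 1588 W × 15 h × 30 d = 714,600 Wh = 714.6 kWh
Total energy = 577.8 + 6.535 + 9.306 + 65.19 + 714.6 = 1,373 kWh
Cost = 1,373 kWh × $0.235 = $322.76 ≈ $323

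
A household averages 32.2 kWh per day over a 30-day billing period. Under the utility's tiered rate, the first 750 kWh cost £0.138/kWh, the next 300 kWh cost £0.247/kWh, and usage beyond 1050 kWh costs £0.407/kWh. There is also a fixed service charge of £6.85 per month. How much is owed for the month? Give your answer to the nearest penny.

£163.70

Usage = 32.2 kWh/day × 30 days = 966 kWh
First 750 kWh × £0.138 = £103.50
Next 216 kWh × £0.247 = £53.35
Remaining tier: 0 kWh (not reached)
Energy charge = £156.85; + service £6.85 = £163.70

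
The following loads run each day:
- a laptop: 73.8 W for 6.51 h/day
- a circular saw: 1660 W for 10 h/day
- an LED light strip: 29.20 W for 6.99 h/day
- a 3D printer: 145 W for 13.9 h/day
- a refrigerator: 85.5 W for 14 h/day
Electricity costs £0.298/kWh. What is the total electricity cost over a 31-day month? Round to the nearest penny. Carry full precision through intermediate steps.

£189.35

laptop: 73.8 W × 6.51 h × 31 d = 14,894 Wh = 14.89 kWh
circular saw: 1660 W × 10 h × 31 d = 514,600 Wh = 514.6 kWh
LED light strip: 29.20 W × 6.99 h × 31 d = 6,327 Wh = 6.327 kWh
3D printer: 145 W × 13.9 h × 31 d = 62,480 Wh = 62.48 kWh
refrigerator: 85.5 W × 14 h × 31 d = 37,107 Wh = 37.11 kWh
Total energy = 14.89 + 514.6 + 6.327 + 62.48 + 37.11 = 635.4 kWh
Cost = 635.4 kWh × £0.298 = £189.35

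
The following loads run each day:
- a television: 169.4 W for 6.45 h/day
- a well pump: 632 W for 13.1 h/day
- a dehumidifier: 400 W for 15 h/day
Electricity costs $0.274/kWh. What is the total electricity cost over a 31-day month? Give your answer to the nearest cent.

television: 169.4 W × 6.45 h × 31 d = 33,872 Wh = 33.87 kWh
well pump: 632 W × 13.1 h × 31 d = 256,655 Wh = 256.7 kWh
dehumidifier: 400 W × 15 h × 31 d = 186,000 Wh = 186 kWh
Total energy = 33.87 + 256.7 + 186 = 476.5 kWh
Cost = 476.5 kWh × $0.274 = $130.57

$130.57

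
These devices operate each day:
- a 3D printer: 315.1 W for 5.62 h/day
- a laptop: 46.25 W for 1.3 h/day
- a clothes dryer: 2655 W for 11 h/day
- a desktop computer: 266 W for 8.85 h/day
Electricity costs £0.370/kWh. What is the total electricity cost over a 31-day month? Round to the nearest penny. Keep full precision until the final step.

£382.98

3D printer: 315.1 W × 5.62 h × 31 d = 54,897 Wh = 54.9 kWh
laptop: 46.25 W × 1.3 h × 31 d = 1,864 Wh = 1.864 kWh
clothes dryer: 2655 W × 11 h × 31 d = 905,355 Wh = 905.4 kWh
desktop computer: 266 W × 8.85 h × 31 d = 72,977 Wh = 72.98 kWh
Total energy = 54.9 + 1.864 + 905.4 + 72.98 = 1,035 kWh
Cost = 1,035 kWh × £0.370 = £382.98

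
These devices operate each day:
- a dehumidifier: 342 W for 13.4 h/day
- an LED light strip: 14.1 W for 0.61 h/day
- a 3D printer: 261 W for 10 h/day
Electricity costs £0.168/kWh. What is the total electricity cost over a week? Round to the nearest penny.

£8.47

dehumidifier: 342 W × 13.4 h × 7 d = 32,080 Wh = 32.08 kWh
LED light strip: 14.1 W × 0.61 h × 7 d = 60 Wh = 0.06021 kWh
3D printer: 261 W × 10 h × 7 d = 18,270 Wh = 18.27 kWh
Total energy = 32.08 + 0.06021 + 18.27 = 50.41 kWh
Cost = 50.41 kWh × £0.168 = £8.47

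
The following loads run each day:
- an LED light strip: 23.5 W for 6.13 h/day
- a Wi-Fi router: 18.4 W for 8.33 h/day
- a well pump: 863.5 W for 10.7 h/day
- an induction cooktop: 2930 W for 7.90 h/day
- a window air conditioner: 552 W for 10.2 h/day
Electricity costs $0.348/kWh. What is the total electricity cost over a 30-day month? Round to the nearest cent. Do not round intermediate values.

$400.00

LED light strip: 23.5 W × 6.13 h × 30 d = 4,322 Wh = 4.322 kWh
Wi-Fi router: 18.4 W × 8.33 h × 30 d = 4,598 Wh = 4.598 kWh
well pump: 863.5 W × 10.7 h × 30 d = 277,183 Wh = 277.2 kWh
induction cooktop: 2930 W × 7.90 h × 30 d = 694,410 Wh = 694.4 kWh
window air conditioner: 552 W × 10.2 h × 30 d = 168,912 Wh = 168.9 kWh
Total energy = 4.322 + 4.598 + 277.2 + 694.4 + 168.9 = 1,149 kWh
Cost = 1,149 kWh × $0.348 = $400.00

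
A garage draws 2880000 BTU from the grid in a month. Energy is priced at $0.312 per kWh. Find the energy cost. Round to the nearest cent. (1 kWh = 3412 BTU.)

2880000 BTU × (0.00029308 kWh/BTU) = 844.1 kWh
Cost = 844.1 kWh × $0.312/kWh = $263.35

$263.35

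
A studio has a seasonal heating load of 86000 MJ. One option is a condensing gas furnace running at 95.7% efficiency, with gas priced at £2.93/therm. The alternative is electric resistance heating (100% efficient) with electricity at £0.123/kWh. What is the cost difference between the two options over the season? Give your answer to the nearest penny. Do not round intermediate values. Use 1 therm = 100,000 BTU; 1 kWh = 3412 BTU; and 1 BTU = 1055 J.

£442.86

Heat load = 86000 MJ = 86,000,000,000 J / 1055 = 81,516,588 BTU
Gas: input = 81,516,588 / 0.957 = 85,179,297 BTU = 851.8 therm → 851.8 × £2.93 = £2,495.75
Electric: 81,516,588 BTU / 3412 = 23,890 kWh → × £0.123 = £2,938.61
Difference = |£2,495.75 − £2,938.61| = £442.86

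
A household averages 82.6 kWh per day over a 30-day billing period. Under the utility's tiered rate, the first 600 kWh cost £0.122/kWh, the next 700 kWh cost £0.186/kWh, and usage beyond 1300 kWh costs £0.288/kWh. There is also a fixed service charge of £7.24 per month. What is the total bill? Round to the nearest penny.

£549.90

Usage = 82.6 kWh/day × 30 days = 2478 kWh
First 600 kWh × £0.122 = £73.20
Next 700 kWh × £0.186 = £130.20
Remaining 1178 kWh × £0.288 = £339.26
Energy charge = £542.66; + service £7.24 = £549.90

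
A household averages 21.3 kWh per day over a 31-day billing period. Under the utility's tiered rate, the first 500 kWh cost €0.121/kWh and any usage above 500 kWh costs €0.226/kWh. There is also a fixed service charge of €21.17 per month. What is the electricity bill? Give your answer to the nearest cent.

€117.90

Usage = 21.3 kWh/day × 31 days = 660.3 kWh
First 500 kWh × €0.121 = €60.50
Remaining 160.3 kWh × €0.226 = €36.23
Energy charge = €96.73; + service €21.17 = €117.90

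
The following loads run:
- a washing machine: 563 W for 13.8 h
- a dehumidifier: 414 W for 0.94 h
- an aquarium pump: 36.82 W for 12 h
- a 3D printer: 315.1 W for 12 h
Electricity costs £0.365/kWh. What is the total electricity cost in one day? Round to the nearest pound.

£5

washing machine: 563 W × 13.8 h = 7,769 Wh = 7.769 kWh
dehumidifier: 414 W × 0.94 h = 389 Wh = 0.3892 kWh
aquarium pump: 36.82 W × 12 h = 442 Wh = 0.4418 kWh
3D printer: 315.1 W × 12 h = 3,781 Wh = 3.781 kWh
Total energy = 7.769 + 0.3892 + 0.4418 + 3.781 = 12.38 kWh
Cost = 12.38 kWh × £0.365 = £4.52 ≈ £5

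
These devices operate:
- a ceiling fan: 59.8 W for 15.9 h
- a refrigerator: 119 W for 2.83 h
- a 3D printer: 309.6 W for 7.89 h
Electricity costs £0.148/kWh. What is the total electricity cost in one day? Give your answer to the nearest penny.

£0.55

ceiling fan: 59.8 W × 15.9 h = 951 Wh = 0.9508 kWh
refrigerator: 119 W × 2.83 h = 337 Wh = 0.3368 kWh
3D printer: 309.6 W × 7.89 h = 2,443 Wh = 2.443 kWh
Total energy = 0.9508 + 0.3368 + 2.443 = 3.73 kWh
Cost = 3.73 kWh × £0.148 = £0.55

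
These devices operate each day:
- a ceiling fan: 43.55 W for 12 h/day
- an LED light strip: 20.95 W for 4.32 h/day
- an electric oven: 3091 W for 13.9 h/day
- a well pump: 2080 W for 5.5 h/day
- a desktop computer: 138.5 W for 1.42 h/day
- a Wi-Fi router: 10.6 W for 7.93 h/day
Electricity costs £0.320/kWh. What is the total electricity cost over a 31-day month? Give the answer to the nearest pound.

ceiling fan: 43.55 W × 12 h × 31 d = 16,201 Wh = 16.2 kWh
LED light strip: 20.95 W × 4.32 h × 31 d = 2,806 Wh = 2.806 kWh
electric oven: 3091 W × 13.9 h × 31 d = 1,331,912 Wh = 1,332 kWh
well pump: 2080 W × 5.5 h × 31 d = 354,640 Wh = 354.6 kWh
desktop computer: 138.5 W × 1.42 h × 31 d = 6,097 Wh = 6.097 kWh
Wi-Fi router: 10.6 W × 7.93 h × 31 d = 2,606 Wh = 2.606 kWh
Total energy = 16.2 + 2.806 + 1,332 + 354.6 + 6.097 + 2.606 = 1,714 kWh
Cost = 1,714 kWh × £0.320 = £548.56 ≈ £549

£549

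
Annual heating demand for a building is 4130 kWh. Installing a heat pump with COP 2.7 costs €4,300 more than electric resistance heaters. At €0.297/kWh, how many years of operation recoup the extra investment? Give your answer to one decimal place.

Resistance: 4130 kWh × €0.297 = €1,226.61/yr
Heat pump: 4130 / 2.7 = 1530 kWh in → × €0.297 = €454.30/yr
Annual savings = €772.31
Payback = €4,300 / €772.31 = 5.57 years

5.6 years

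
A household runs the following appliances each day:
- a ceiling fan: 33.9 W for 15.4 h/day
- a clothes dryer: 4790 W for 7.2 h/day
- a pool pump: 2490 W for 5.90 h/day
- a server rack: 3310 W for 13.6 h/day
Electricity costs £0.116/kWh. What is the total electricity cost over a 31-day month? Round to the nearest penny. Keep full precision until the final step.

ceiling fan: 33.9 W × 15.4 h × 31 d = 16,184 Wh = 16.18 kWh
clothes dryer: 4790 W × 7.2 h × 31 d = 1,069,128 Wh = 1,069 kWh
pool pump: 2490 W × 5.90 h × 31 d = 455,421 Wh = 455.4 kWh
server rack: 3310 W × 13.6 h × 31 d = 1,395,496 Wh = 1,395 kWh
Total energy = 16.18 + 1,069 + 455.4 + 1,395 = 2,936 kWh
Cost = 2,936 kWh × £0.116 = £340.60

£340.60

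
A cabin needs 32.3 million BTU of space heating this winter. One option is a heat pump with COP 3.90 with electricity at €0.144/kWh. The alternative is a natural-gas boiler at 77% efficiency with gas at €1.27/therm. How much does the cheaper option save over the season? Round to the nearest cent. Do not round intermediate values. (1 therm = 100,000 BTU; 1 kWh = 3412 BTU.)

€183.20

Heat load = 32.3 × 10⁶ BTU = 32,300,000 BTU
Gas: input = 32,300,000 / 0.77 = 41,948,052 BTU = 419.5 therm → 419.5 × €1.27 = €532.74
Heat pump: 32,300,000 BTU / 3412 = 9,467 kWh heat; / 3.90 = 2,427 kWh in → × €0.144 = €349.54
Difference = |€532.74 − €349.54| = €183.20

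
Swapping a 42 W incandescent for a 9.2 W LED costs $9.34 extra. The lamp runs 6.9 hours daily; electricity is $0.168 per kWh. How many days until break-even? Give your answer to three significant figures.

Power saved = 42 − 9.2 = 32.8 W
Daily energy saved = 32.8 W × 6.9 h = 226.3 Wh = 0.22632 kWh
Daily savings = 0.22632 × $0.168 = $0.0380
Payback = $9.34 / $0.0380 per day = 245.6 days

246 days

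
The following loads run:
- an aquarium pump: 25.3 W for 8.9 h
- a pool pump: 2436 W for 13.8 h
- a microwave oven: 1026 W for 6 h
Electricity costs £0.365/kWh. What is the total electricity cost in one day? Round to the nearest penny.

aquarium pump: 25.3 W × 8.9 h = 225 Wh = 0.2252 kWh
pool pump: 2436 W × 13.8 h = 33,617 Wh = 33.62 kWh
microwave oven: 1026 W × 6 h = 6,156 Wh = 6.156 kWh
Total energy = 0.2252 + 33.62 + 6.156 = 40 kWh
Cost = 40 kWh × £0.365 = £14.60

£14.60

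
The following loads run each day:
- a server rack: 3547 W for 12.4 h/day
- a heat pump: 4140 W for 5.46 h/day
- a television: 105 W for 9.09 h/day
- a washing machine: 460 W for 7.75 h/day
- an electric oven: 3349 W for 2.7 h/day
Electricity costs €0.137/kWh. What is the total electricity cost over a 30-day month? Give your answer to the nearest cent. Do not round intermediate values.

server rack: 3547 W × 12.4 h × 30 d = 1,319,484 Wh = 1,319 kWh
heat pump: 4140 W × 5.46 h × 30 d = 678,132 Wh = 678.1 kWh
television: 105 W × 9.09 h × 30 d = 28,633 Wh = 28.63 kWh
washing machine: 460 W × 7.75 h × 30 d = 106,950 Wh = 107 kWh
electric oven: 3349 W × 2.7 h × 30 d = 271,269 Wh = 271.3 kWh
Total energy = 1,319 + 678.1 + 28.63 + 107 + 271.3 = 2,404 kWh
Cost = 2,404 kWh × €0.137 = €329.41

€329.41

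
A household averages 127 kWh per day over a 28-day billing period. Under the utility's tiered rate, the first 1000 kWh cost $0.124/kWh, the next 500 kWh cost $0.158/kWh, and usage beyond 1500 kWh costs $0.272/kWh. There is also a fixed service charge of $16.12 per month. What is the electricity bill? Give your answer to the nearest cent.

Usage = 127 kWh/day × 28 days = 3556 kWh
First 1000 kWh × $0.124 = $124.00
Next 500 kWh × $0.158 = $79.00
Remaining 2056 kWh × $0.272 = $559.23
Energy charge = $762.23; + service $16.12 = $778.35

$778.35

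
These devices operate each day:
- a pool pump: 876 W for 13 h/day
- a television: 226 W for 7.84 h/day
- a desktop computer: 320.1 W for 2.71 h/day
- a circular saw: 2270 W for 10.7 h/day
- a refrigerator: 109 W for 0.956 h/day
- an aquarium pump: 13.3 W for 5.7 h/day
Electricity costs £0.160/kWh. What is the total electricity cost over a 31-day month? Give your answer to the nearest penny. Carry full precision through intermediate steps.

£190.94

pool pump: 876 W × 13 h × 31 d = 353,028 Wh = 353 kWh
television: 226 W × 7.84 h × 31 d = 54,927 Wh = 54.93 kWh
desktop computer: 320.1 W × 2.71 h × 31 d = 26,892 Wh = 26.89 kWh
circular saw: 2270 W × 10.7 h × 31 d = 752,959 Wh = 753 kWh
refrigerator: 109 W × 0.956 h × 31 d = 3,230 Wh = 3.23 kWh
aquarium pump: 13.3 W × 5.7 h × 31 d = 2,350 Wh = 2.35 kWh
Total energy = 353 + 54.93 + 26.89 + 753 + 3.23 + 2.35 = 1,193 kWh
Cost = 1,193 kWh × £0.160 = £190.94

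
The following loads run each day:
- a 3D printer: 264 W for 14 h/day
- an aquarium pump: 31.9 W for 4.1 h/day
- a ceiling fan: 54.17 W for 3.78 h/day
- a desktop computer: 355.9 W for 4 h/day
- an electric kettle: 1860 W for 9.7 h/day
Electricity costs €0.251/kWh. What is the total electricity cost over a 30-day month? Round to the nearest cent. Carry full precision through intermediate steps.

3D printer: 264 W × 14 h × 30 d = 110,880 Wh = 110.9 kWh
aquarium pump: 31.9 W × 4.1 h × 30 d = 3,924 Wh = 3.924 kWh
ceiling fan: 54.17 W × 3.78 h × 30 d = 6,143 Wh = 6.143 kWh
desktop computer: 355.9 W × 4 h × 30 d = 42,708 Wh = 42.71 kWh
electric kettle: 1860 W × 9.7 h × 30 d = 541,260 Wh = 541.3 kWh
Total energy = 110.9 + 3.924 + 6.143 + 42.71 + 541.3 = 704.9 kWh
Cost = 704.9 kWh × €0.251 = €176.93

€176.93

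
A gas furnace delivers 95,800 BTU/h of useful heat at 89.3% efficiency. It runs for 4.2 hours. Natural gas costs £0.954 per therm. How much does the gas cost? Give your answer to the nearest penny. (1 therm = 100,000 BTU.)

Heat delivered = 95,800 BTU/h × 4.2 h = 402,360 BTU
Gas input = 402,360 / 0.893 = 450,571 BTU
= 450,571 / 100,000 = 4.506 therm
Cost = 4.506 × £0.954/therm = £4.30

£4.30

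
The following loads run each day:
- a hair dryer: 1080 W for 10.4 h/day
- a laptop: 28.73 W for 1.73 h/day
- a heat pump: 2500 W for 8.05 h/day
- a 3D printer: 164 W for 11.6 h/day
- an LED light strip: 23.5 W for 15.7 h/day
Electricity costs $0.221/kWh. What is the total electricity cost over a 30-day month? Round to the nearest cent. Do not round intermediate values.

hair dryer: 1080 W × 10.4 h × 30 d = 336,960 Wh = 337 kWh
laptop: 28.73 W × 1.73 h × 30 d = 1,491 Wh = 1.491 kWh
heat pump: 2500 W × 8.05 h × 30 d = 603,750 Wh = 603.8 kWh
3D printer: 164 W × 11.6 h × 30 d = 57,072 Wh = 57.07 kWh
LED light strip: 23.5 W × 15.7 h × 30 d = 11,068 Wh = 11.07 kWh
Total energy = 337 + 1.491 + 603.8 + 57.07 + 11.07 = 1,010 kWh
Cost = 1,010 kWh × $0.221 = $223.29

$223.29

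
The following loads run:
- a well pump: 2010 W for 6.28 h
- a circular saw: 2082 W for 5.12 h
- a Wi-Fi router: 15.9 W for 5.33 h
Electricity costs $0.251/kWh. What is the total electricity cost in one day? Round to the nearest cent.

well pump: 2010 W × 6.28 h = 12,623 Wh = 12.62 kWh
circular saw: 2082 W × 5.12 h = 10,660 Wh = 10.66 kWh
Wi-Fi router: 15.9 W × 5.33 h = 85 Wh = 0.08475 kWh
Total energy = 12.62 + 10.66 + 0.08475 = 23.37 kWh
Cost = 23.37 kWh × $0.251 = $5.87

$5.87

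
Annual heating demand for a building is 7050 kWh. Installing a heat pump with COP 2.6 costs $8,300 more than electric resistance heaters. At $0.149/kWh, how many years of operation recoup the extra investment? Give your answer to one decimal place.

12.8 years

Resistance: 7050 kWh × $0.149 = $1,050.45/yr
Heat pump: 7050 / 2.6 = 2712 kWh in → × $0.149 = $404.02/yr
Annual savings = $646.43
Payback = $8,300 / $646.43 = 12.8 years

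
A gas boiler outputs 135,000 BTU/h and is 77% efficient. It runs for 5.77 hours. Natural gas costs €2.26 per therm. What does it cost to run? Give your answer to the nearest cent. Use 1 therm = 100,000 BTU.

Heat delivered = 135,000 BTU/h × 5.77 h = 778,950 BTU
Gas input = 778,950 / 0.77 = 1,011,623 BTU
= 1,011,623 / 100,000 = 10.12 therm
Cost = 10.12 × €2.26/therm = €22.86

€22.86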